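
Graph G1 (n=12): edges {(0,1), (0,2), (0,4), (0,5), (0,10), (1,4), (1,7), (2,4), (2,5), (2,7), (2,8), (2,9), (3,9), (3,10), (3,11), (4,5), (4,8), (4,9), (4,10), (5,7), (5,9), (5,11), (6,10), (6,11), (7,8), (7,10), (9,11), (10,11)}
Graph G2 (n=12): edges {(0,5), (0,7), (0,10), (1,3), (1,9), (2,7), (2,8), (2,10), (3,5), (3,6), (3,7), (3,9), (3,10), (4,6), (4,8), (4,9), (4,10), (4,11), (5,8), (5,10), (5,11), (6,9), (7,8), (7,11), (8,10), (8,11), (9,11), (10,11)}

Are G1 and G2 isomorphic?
Yes, isomorphic

The graphs are isomorphic.
One valid mapping φ: V(G1) → V(G2): 0→5, 1→0, 2→8, 3→6, 4→10, 5→11, 6→1, 7→7, 8→2, 9→4, 10→3, 11→9

Verify φ preserves adjacency — for each edge of G1, its image is an edge of G2:
  (0,1) → (φ(0),φ(1)) = (0,5) ∈ E(G2) ✓
  (0,2) → (φ(0),φ(2)) = (5,8) ∈ E(G2) ✓
  (0,4) → (φ(0),φ(4)) = (5,10) ∈ E(G2) ✓
  (0,5) → (φ(0),φ(5)) = (5,11) ∈ E(G2) ✓
  (0,10) → (φ(0),φ(10)) = (3,5) ∈ E(G2) ✓
  (1,4) → (φ(1),φ(4)) = (0,10) ∈ E(G2) ✓
  (1,7) → (φ(1),φ(7)) = (0,7) ∈ E(G2) ✓
  (2,4) → (φ(2),φ(4)) = (8,10) ∈ E(G2) ✓
  (2,5) → (φ(2),φ(5)) = (8,11) ∈ E(G2) ✓
  (2,7) → (φ(2),φ(7)) = (7,8) ∈ E(G2) ✓
  (2,8) → (φ(2),φ(8)) = (2,8) ∈ E(G2) ✓
  (2,9) → (φ(2),φ(9)) = (4,8) ∈ E(G2) ✓
  (3,9) → (φ(3),φ(9)) = (4,6) ∈ E(G2) ✓
  (3,10) → (φ(3),φ(10)) = (3,6) ∈ E(G2) ✓
  (3,11) → (φ(3),φ(11)) = (6,9) ∈ E(G2) ✓
  (4,5) → (φ(4),φ(5)) = (10,11) ∈ E(G2) ✓
  (4,8) → (φ(4),φ(8)) = (2,10) ∈ E(G2) ✓
  (4,9) → (φ(4),φ(9)) = (4,10) ∈ E(G2) ✓
  (4,10) → (φ(4),φ(10)) = (3,10) ∈ E(G2) ✓
  (5,7) → (φ(5),φ(7)) = (7,11) ∈ E(G2) ✓
  (5,9) → (φ(5),φ(9)) = (4,11) ∈ E(G2) ✓
  (5,11) → (φ(5),φ(11)) = (9,11) ∈ E(G2) ✓
  (6,10) → (φ(6),φ(10)) = (1,3) ∈ E(G2) ✓
  (6,11) → (φ(6),φ(11)) = (1,9) ∈ E(G2) ✓
  (7,8) → (φ(7),φ(8)) = (2,7) ∈ E(G2) ✓
  (7,10) → (φ(7),φ(10)) = (3,7) ∈ E(G2) ✓
  (9,11) → (φ(9),φ(11)) = (4,9) ∈ E(G2) ✓
  (10,11) → (φ(10),φ(11)) = (3,9) ∈ E(G2) ✓
All 28 edges of G1 map to edges of G2, and |E(G1)| = |E(G2)| = 28, so φ is a bijection on edges as well as vertices. Hence G1 ≅ G2.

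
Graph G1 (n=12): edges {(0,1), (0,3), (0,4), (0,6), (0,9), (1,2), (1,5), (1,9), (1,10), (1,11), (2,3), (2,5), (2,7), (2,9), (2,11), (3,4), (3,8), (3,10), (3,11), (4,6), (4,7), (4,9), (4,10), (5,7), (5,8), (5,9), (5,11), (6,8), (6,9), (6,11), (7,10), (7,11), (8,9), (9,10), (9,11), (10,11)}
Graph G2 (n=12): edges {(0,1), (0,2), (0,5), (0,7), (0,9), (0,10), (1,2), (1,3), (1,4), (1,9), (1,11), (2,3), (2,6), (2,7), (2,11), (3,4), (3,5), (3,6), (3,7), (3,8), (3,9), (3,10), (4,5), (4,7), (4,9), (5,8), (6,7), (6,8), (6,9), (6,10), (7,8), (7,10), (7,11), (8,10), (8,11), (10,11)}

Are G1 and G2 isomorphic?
Yes, isomorphic

The graphs are isomorphic.
One valid mapping φ: V(G1) → V(G2): 0→9, 1→6, 2→10, 3→0, 4→1, 5→8, 6→4, 7→11, 8→5, 9→3, 10→2, 11→7

Verify φ preserves adjacency — for each edge of G1, its image is an edge of G2:
  (0,1) → (φ(0),φ(1)) = (6,9) ∈ E(G2) ✓
  (0,3) → (φ(0),φ(3)) = (0,9) ∈ E(G2) ✓
  (0,4) → (φ(0),φ(4)) = (1,9) ∈ E(G2) ✓
  (0,6) → (φ(0),φ(6)) = (4,9) ∈ E(G2) ✓
  (0,9) → (φ(0),φ(9)) = (3,9) ∈ E(G2) ✓
  (1,2) → (φ(1),φ(2)) = (6,10) ∈ E(G2) ✓
  (1,5) → (φ(1),φ(5)) = (6,8) ∈ E(G2) ✓
  (1,9) → (φ(1),φ(9)) = (3,6) ∈ E(G2) ✓
  (1,10) → (φ(1),φ(10)) = (2,6) ∈ E(G2) ✓
  (1,11) → (φ(1),φ(11)) = (6,7) ∈ E(G2) ✓
  (2,3) → (φ(2),φ(3)) = (0,10) ∈ E(G2) ✓
  (2,5) → (φ(2),φ(5)) = (8,10) ∈ E(G2) ✓
  (2,7) → (φ(2),φ(7)) = (10,11) ∈ E(G2) ✓
  (2,9) → (φ(2),φ(9)) = (3,10) ∈ E(G2) ✓
  (2,11) → (φ(2),φ(11)) = (7,10) ∈ E(G2) ✓
  (3,4) → (φ(3),φ(4)) = (0,1) ∈ E(G2) ✓
  (3,8) → (φ(3),φ(8)) = (0,5) ∈ E(G2) ✓
  (3,10) → (φ(3),φ(10)) = (0,2) ∈ E(G2) ✓
  (3,11) → (φ(3),φ(11)) = (0,7) ∈ E(G2) ✓
  (4,6) → (φ(4),φ(6)) = (1,4) ∈ E(G2) ✓
  (4,7) → (φ(4),φ(7)) = (1,11) ∈ E(G2) ✓
  (4,9) → (φ(4),φ(9)) = (1,3) ∈ E(G2) ✓
  (4,10) → (φ(4),φ(10)) = (1,2) ∈ E(G2) ✓
  (5,7) → (φ(5),φ(7)) = (8,11) ∈ E(G2) ✓
  (5,8) → (φ(5),φ(8)) = (5,8) ∈ E(G2) ✓
  (5,9) → (φ(5),φ(9)) = (3,8) ∈ E(G2) ✓
  (5,11) → (φ(5),φ(11)) = (7,8) ∈ E(G2) ✓
  (6,8) → (φ(6),φ(8)) = (4,5) ∈ E(G2) ✓
  (6,9) → (φ(6),φ(9)) = (3,4) ∈ E(G2) ✓
  (6,11) → (φ(6),φ(11)) = (4,7) ∈ E(G2) ✓
  (7,10) → (φ(7),φ(10)) = (2,11) ∈ E(G2) ✓
  (7,11) → (φ(7),φ(11)) = (7,11) ∈ E(G2) ✓
  (8,9) → (φ(8),φ(9)) = (3,5) ∈ E(G2) ✓
  (9,10) → (φ(9),φ(10)) = (2,3) ∈ E(G2) ✓
  (9,11) → (φ(9),φ(11)) = (3,7) ∈ E(G2) ✓
  (10,11) → (φ(10),φ(11)) = (2,7) ∈ E(G2) ✓
All 36 edges of G1 map to edges of G2, and |E(G1)| = |E(G2)| = 36, so φ is a bijection on edges as well as vertices. Hence G1 ≅ G2.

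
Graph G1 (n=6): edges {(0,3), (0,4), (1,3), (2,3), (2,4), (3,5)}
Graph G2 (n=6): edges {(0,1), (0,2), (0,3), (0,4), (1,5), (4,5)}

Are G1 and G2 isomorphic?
Yes, isomorphic

The graphs are isomorphic.
One valid mapping φ: V(G1) → V(G2): 0→4, 1→2, 2→1, 3→0, 4→5, 5→3

Verify φ preserves adjacency — for each edge of G1, its image is an edge of G2:
  (0,3) → (φ(0),φ(3)) = (0,4) ∈ E(G2) ✓
  (0,4) → (φ(0),φ(4)) = (4,5) ∈ E(G2) ✓
  (1,3) → (φ(1),φ(3)) = (0,2) ∈ E(G2) ✓
  (2,3) → (φ(2),φ(3)) = (0,1) ∈ E(G2) ✓
  (2,4) → (φ(2),φ(4)) = (1,5) ∈ E(G2) ✓
  (3,5) → (φ(3),φ(5)) = (0,3) ∈ E(G2) ✓
All 6 edges of G1 map to edges of G2, and |E(G1)| = |E(G2)| = 6, so φ is a bijection on edges as well as vertices. Hence G1 ≅ G2.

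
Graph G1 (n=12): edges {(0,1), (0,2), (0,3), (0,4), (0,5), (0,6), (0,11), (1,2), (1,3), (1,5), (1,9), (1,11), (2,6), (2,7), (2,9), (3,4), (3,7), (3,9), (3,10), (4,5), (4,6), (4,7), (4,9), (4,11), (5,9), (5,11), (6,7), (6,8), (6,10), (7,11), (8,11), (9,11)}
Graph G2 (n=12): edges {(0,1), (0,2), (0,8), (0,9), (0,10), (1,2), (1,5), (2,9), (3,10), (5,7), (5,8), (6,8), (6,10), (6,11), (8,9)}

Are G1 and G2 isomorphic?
No, not isomorphic

The graphs are NOT isomorphic.

Connected components of G1: 1 component(s) with vertex sets [[0, 1, 2, 3, 4, 5, 6, 7, 8, 9, 10, 11]], sizes [12].
Connected components of G2: 2 component(s) with vertex sets [[4], [0, 1, 2, 3, 5, 6, 7, 8, 9, 10, 11]], sizes [1, 11].
The number of connected components (and the multiset of component sizes) is an isomorphism invariant — an isomorphism maps each component of G1 bijectively onto a component of G2. Since G1 has 1 component(s) and G2 has 2, they cannot be isomorphic.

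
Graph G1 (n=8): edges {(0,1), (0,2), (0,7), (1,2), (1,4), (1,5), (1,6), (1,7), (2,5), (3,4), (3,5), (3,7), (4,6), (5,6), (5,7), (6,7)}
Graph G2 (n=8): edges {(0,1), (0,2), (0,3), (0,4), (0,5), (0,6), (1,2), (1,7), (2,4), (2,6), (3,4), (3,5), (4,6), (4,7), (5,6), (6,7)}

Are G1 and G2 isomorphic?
Yes, isomorphic

The graphs are isomorphic.
One valid mapping φ: V(G1) → V(G2): 0→3, 1→0, 2→5, 3→7, 4→1, 5→6, 6→2, 7→4

Verify φ preserves adjacency — for each edge of G1, its image is an edge of G2:
  (0,1) → (φ(0),φ(1)) = (0,3) ∈ E(G2) ✓
  (0,2) → (φ(0),φ(2)) = (3,5) ∈ E(G2) ✓
  (0,7) → (φ(0),φ(7)) = (3,4) ∈ E(G2) ✓
  (1,2) → (φ(1),φ(2)) = (0,5) ∈ E(G2) ✓
  (1,4) → (φ(1),φ(4)) = (0,1) ∈ E(G2) ✓
  (1,5) → (φ(1),φ(5)) = (0,6) ∈ E(G2) ✓
  (1,6) → (φ(1),φ(6)) = (0,2) ∈ E(G2) ✓
  (1,7) → (φ(1),φ(7)) = (0,4) ∈ E(G2) ✓
  (2,5) → (φ(2),φ(5)) = (5,6) ∈ E(G2) ✓
  (3,4) → (φ(3),φ(4)) = (1,7) ∈ E(G2) ✓
  (3,5) → (φ(3),φ(5)) = (6,7) ∈ E(G2) ✓
  (3,7) → (φ(3),φ(7)) = (4,7) ∈ E(G2) ✓
  (4,6) → (φ(4),φ(6)) = (1,2) ∈ E(G2) ✓
  (5,6) → (φ(5),φ(6)) = (2,6) ∈ E(G2) ✓
  (5,7) → (φ(5),φ(7)) = (4,6) ∈ E(G2) ✓
  (6,7) → (φ(6),φ(7)) = (2,4) ∈ E(G2) ✓
All 16 edges of G1 map to edges of G2, and |E(G1)| = |E(G2)| = 16, so φ is a bijection on edges as well as vertices. Hence G1 ≅ G2.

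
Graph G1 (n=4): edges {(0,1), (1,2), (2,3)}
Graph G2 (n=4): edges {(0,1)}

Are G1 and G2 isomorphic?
No, not isomorphic

The graphs are NOT isomorphic.

Connected components of G1: 1 component(s) with vertex sets [[0, 1, 2, 3]], sizes [4].
Connected components of G2: 3 component(s) with vertex sets [[2], [3], [0, 1]], sizes [1, 1, 2].
The number of connected components (and the multiset of component sizes) is an isomorphism invariant — an isomorphism maps each component of G1 bijectively onto a component of G2. Since G1 has 1 component(s) and G2 has 3, they cannot be isomorphic.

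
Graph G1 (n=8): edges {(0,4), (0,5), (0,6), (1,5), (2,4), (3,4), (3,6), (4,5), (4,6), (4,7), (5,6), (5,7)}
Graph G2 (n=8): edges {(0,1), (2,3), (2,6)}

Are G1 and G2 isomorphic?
No, not isomorphic

The graphs are NOT isomorphic.

Connected components of G1: 1 component(s) with vertex sets [[0, 1, 2, 3, 4, 5, 6, 7]], sizes [8].
Connected components of G2: 5 component(s) with vertex sets [[4], [5], [7], [0, 1], [2, 3, 6]], sizes [1, 1, 1, 2, 3].
The number of connected components (and the multiset of component sizes) is an isomorphism invariant — an isomorphism maps each component of G1 bijectively onto a component of G2. Since G1 has 1 component(s) and G2 has 5, they cannot be isomorphic.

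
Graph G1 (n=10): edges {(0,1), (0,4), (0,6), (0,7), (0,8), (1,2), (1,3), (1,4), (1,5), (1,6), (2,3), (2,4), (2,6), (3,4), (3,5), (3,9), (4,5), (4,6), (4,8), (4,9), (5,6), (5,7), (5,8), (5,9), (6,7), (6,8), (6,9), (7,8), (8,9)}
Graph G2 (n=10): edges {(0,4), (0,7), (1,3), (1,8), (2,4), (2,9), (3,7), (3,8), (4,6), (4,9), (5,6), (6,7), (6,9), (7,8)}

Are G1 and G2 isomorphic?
No, not isomorphic

The graphs are NOT isomorphic.

Counting triangles (3-cliques): G1 has 33, G2 has 4.
Triangle count is an isomorphism invariant, so differing triangle counts rule out isomorphism.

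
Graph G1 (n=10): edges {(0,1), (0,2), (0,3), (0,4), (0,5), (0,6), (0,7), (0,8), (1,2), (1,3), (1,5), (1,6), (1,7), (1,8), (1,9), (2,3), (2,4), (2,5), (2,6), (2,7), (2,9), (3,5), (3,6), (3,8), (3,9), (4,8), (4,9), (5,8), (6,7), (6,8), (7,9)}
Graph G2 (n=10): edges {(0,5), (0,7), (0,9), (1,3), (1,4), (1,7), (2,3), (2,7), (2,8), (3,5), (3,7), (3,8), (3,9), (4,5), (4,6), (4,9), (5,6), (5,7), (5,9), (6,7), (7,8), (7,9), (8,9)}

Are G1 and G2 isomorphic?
No, not isomorphic

The graphs are NOT isomorphic.

Degrees in G1: deg(0)=8, deg(1)=8, deg(2)=8, deg(3)=7, deg(4)=4, deg(5)=5, deg(6)=6, deg(7)=5, deg(8)=6, deg(9)=5.
Sorted degree sequence of G1: [8, 8, 8, 7, 6, 6, 5, 5, 5, 4].
Degrees in G2: deg(0)=3, deg(1)=3, deg(2)=3, deg(3)=6, deg(4)=4, deg(5)=6, deg(6)=3, deg(7)=8, deg(8)=4, deg(9)=6.
Sorted degree sequence of G2: [8, 6, 6, 6, 4, 4, 3, 3, 3, 3].
The (sorted) degree sequence is an isomorphism invariant, so since G1 and G2 have different degree sequences they cannot be isomorphic.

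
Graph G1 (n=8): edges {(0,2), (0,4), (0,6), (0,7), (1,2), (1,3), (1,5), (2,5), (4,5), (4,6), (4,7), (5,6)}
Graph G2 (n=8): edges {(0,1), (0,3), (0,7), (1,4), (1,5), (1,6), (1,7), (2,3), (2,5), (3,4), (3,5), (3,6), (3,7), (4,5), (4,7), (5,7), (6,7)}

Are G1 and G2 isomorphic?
No, not isomorphic

The graphs are NOT isomorphic.

Counting triangles (3-cliques): G1 has 4, G2 has 12.
Triangle count is an isomorphism invariant, so differing triangle counts rule out isomorphism.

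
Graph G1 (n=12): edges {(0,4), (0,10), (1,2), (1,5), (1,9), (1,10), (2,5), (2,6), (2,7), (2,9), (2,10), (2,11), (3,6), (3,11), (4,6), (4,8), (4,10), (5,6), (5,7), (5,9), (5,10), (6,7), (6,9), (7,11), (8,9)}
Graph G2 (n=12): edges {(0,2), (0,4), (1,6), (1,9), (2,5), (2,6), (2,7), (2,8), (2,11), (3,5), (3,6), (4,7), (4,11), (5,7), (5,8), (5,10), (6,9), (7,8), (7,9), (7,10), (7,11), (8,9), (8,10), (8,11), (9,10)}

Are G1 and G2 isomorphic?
Yes, isomorphic

The graphs are isomorphic.
One valid mapping φ: V(G1) → V(G2): 0→1, 1→10, 2→7, 3→0, 4→6, 5→8, 6→2, 7→11, 8→3, 9→5, 10→9, 11→4

Verify φ preserves adjacency — for each edge of G1, its image is an edge of G2:
  (0,4) → (φ(0),φ(4)) = (1,6) ∈ E(G2) ✓
  (0,10) → (φ(0),φ(10)) = (1,9) ∈ E(G2) ✓
  (1,2) → (φ(1),φ(2)) = (7,10) ∈ E(G2) ✓
  (1,5) → (φ(1),φ(5)) = (8,10) ∈ E(G2) ✓
  (1,9) → (φ(1),φ(9)) = (5,10) ∈ E(G2) ✓
  (1,10) → (φ(1),φ(10)) = (9,10) ∈ E(G2) ✓
  (2,5) → (φ(2),φ(5)) = (7,8) ∈ E(G2) ✓
  (2,6) → (φ(2),φ(6)) = (2,7) ∈ E(G2) ✓
  (2,7) → (φ(2),φ(7)) = (7,11) ∈ E(G2) ✓
  (2,9) → (φ(2),φ(9)) = (5,7) ∈ E(G2) ✓
  (2,10) → (φ(2),φ(10)) = (7,9) ∈ E(G2) ✓
  (2,11) → (φ(2),φ(11)) = (4,7) ∈ E(G2) ✓
  (3,6) → (φ(3),φ(6)) = (0,2) ∈ E(G2) ✓
  (3,11) → (φ(3),φ(11)) = (0,4) ∈ E(G2) ✓
  (4,6) → (φ(4),φ(6)) = (2,6) ∈ E(G2) ✓
  (4,8) → (φ(4),φ(8)) = (3,6) ∈ E(G2) ✓
  (4,10) → (φ(4),φ(10)) = (6,9) ∈ E(G2) ✓
  (5,6) → (φ(5),φ(6)) = (2,8) ∈ E(G2) ✓
  (5,7) → (φ(5),φ(7)) = (8,11) ∈ E(G2) ✓
  (5,9) → (φ(5),φ(9)) = (5,8) ∈ E(G2) ✓
  (5,10) → (φ(5),φ(10)) = (8,9) ∈ E(G2) ✓
  (6,7) → (φ(6),φ(7)) = (2,11) ∈ E(G2) ✓
  (6,9) → (φ(6),φ(9)) = (2,5) ∈ E(G2) ✓
  (7,11) → (φ(7),φ(11)) = (4,11) ∈ E(G2) ✓
  (8,9) → (φ(8),φ(9)) = (3,5) ∈ E(G2) ✓
All 25 edges of G1 map to edges of G2, and |E(G1)| = |E(G2)| = 25, so φ is a bijection on edges as well as vertices. Hence G1 ≅ G2.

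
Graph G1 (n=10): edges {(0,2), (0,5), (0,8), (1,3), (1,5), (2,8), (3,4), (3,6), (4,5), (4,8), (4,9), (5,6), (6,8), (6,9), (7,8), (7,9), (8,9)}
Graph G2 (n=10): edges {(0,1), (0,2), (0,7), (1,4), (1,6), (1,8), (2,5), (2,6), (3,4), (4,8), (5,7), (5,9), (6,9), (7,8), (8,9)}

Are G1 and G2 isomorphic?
No, not isomorphic

The graphs are NOT isomorphic.

Counting triangles (3-cliques): G1 has 4, G2 has 1.
Triangle count is an isomorphism invariant, so differing triangle counts rule out isomorphism.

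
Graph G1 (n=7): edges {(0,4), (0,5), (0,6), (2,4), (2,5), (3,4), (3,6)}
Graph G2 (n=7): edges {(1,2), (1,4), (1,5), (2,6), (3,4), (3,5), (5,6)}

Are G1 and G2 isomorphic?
Yes, isomorphic

The graphs are isomorphic.
One valid mapping φ: V(G1) → V(G2): 0→5, 1→0, 2→4, 3→2, 4→1, 5→3, 6→6

Verify φ preserves adjacency — for each edge of G1, its image is an edge of G2:
  (0,4) → (φ(0),φ(4)) = (1,5) ∈ E(G2) ✓
  (0,5) → (φ(0),φ(5)) = (3,5) ∈ E(G2) ✓
  (0,6) → (φ(0),φ(6)) = (5,6) ∈ E(G2) ✓
  (2,4) → (φ(2),φ(4)) = (1,4) ∈ E(G2) ✓
  (2,5) → (φ(2),φ(5)) = (3,4) ∈ E(G2) ✓
  (3,4) → (φ(3),φ(4)) = (1,2) ∈ E(G2) ✓
  (3,6) → (φ(3),φ(6)) = (2,6) ∈ E(G2) ✓
All 7 edges of G1 map to edges of G2, and |E(G1)| = |E(G2)| = 7, so φ is a bijection on edges as well as vertices. Hence G1 ≅ G2.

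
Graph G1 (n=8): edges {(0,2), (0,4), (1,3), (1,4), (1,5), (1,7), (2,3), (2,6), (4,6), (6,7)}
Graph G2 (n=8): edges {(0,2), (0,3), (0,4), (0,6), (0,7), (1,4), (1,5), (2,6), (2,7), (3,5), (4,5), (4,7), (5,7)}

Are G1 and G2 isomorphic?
No, not isomorphic

The graphs are NOT isomorphic.

Degrees in G1: deg(0)=2, deg(1)=4, deg(2)=3, deg(3)=2, deg(4)=3, deg(5)=1, deg(6)=3, deg(7)=2.
Sorted degree sequence of G1: [4, 3, 3, 3, 2, 2, 2, 1].
Degrees in G2: deg(0)=5, deg(1)=2, deg(2)=3, deg(3)=2, deg(4)=4, deg(5)=4, deg(6)=2, deg(7)=4.
Sorted degree sequence of G2: [5, 4, 4, 4, 3, 2, 2, 2].
The (sorted) degree sequence is an isomorphism invariant, so since G1 and G2 have different degree sequences they cannot be isomorphic.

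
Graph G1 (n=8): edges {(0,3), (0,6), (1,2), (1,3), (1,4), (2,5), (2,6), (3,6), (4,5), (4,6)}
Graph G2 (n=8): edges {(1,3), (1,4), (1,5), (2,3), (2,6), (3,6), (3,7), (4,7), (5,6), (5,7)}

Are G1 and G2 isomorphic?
Yes, isomorphic

The graphs are isomorphic.
One valid mapping φ: V(G1) → V(G2): 0→2, 1→5, 2→7, 3→6, 4→1, 5→4, 6→3, 7→0

Verify φ preserves adjacency — for each edge of G1, its image is an edge of G2:
  (0,3) → (φ(0),φ(3)) = (2,6) ∈ E(G2) ✓
  (0,6) → (φ(0),φ(6)) = (2,3) ∈ E(G2) ✓
  (1,2) → (φ(1),φ(2)) = (5,7) ∈ E(G2) ✓
  (1,3) → (φ(1),φ(3)) = (5,6) ∈ E(G2) ✓
  (1,4) → (φ(1),φ(4)) = (1,5) ∈ E(G2) ✓
  (2,5) → (φ(2),φ(5)) = (4,7) ∈ E(G2) ✓
  (2,6) → (φ(2),φ(6)) = (3,7) ∈ E(G2) ✓
  (3,6) → (φ(3),φ(6)) = (3,6) ∈ E(G2) ✓
  (4,5) → (φ(4),φ(5)) = (1,4) ∈ E(G2) ✓
  (4,6) → (φ(4),φ(6)) = (1,3) ∈ E(G2) ✓
All 10 edges of G1 map to edges of G2, and |E(G1)| = |E(G2)| = 10, so φ is a bijection on edges as well as vertices. Hence G1 ≅ G2.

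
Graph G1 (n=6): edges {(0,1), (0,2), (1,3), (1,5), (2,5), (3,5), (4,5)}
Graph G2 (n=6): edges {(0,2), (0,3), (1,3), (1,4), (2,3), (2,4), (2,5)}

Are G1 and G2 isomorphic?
Yes, isomorphic

The graphs are isomorphic.
One valid mapping φ: V(G1) → V(G2): 0→1, 1→3, 2→4, 3→0, 4→5, 5→2

Verify φ preserves adjacency — for each edge of G1, its image is an edge of G2:
  (0,1) → (φ(0),φ(1)) = (1,3) ∈ E(G2) ✓
  (0,2) → (φ(0),φ(2)) = (1,4) ∈ E(G2) ✓
  (1,3) → (φ(1),φ(3)) = (0,3) ∈ E(G2) ✓
  (1,5) → (φ(1),φ(5)) = (2,3) ∈ E(G2) ✓
  (2,5) → (φ(2),φ(5)) = (2,4) ∈ E(G2) ✓
  (3,5) → (φ(3),φ(5)) = (0,2) ∈ E(G2) ✓
  (4,5) → (φ(4),φ(5)) = (2,5) ∈ E(G2) ✓
All 7 edges of G1 map to edges of G2, and |E(G1)| = |E(G2)| = 7, so φ is a bijection on edges as well as vertices. Hence G1 ≅ G2.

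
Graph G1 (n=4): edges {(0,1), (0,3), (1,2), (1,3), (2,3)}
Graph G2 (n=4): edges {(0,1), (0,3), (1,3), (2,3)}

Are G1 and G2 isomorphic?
No, not isomorphic

The graphs are NOT isomorphic.

Degrees in G1: deg(0)=2, deg(1)=3, deg(2)=2, deg(3)=3.
Sorted degree sequence of G1: [3, 3, 2, 2].
Degrees in G2: deg(0)=2, deg(1)=2, deg(2)=1, deg(3)=3.
Sorted degree sequence of G2: [3, 2, 2, 1].
The (sorted) degree sequence is an isomorphism invariant, so since G1 and G2 have different degree sequences they cannot be isomorphic.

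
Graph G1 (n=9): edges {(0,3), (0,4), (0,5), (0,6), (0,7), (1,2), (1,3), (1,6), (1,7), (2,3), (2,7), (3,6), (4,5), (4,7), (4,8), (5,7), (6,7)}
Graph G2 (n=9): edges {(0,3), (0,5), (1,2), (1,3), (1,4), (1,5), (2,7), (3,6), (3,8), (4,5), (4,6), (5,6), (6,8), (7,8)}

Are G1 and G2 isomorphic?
No, not isomorphic

The graphs are NOT isomorphic.

Counting triangles (3-cliques): G1 has 10, G2 has 3.
Triangle count is an isomorphism invariant, so differing triangle counts rule out isomorphism.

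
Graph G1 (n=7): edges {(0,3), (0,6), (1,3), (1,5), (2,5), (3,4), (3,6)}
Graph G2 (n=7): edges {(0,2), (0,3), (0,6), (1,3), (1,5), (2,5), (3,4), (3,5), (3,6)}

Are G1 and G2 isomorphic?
No, not isomorphic

The graphs are NOT isomorphic.

Counting edges: G1 has 7 edge(s); G2 has 9 edge(s).
Edge count is an isomorphism invariant (a bijection on vertices induces a bijection on edges), so differing edge counts rule out isomorphism.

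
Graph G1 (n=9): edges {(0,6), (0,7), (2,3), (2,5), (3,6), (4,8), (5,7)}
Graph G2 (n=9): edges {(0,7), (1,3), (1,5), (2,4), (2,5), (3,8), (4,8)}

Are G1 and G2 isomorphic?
Yes, isomorphic

The graphs are isomorphic.
One valid mapping φ: V(G1) → V(G2): 0→3, 1→6, 2→2, 3→4, 4→0, 5→5, 6→8, 7→1, 8→7

Verify φ preserves adjacency — for each edge of G1, its image is an edge of G2:
  (0,6) → (φ(0),φ(6)) = (3,8) ∈ E(G2) ✓
  (0,7) → (φ(0),φ(7)) = (1,3) ∈ E(G2) ✓
  (2,3) → (φ(2),φ(3)) = (2,4) ∈ E(G2) ✓
  (2,5) → (φ(2),φ(5)) = (2,5) ∈ E(G2) ✓
  (3,6) → (φ(3),φ(6)) = (4,8) ∈ E(G2) ✓
  (4,8) → (φ(4),φ(8)) = (0,7) ∈ E(G2) ✓
  (5,7) → (φ(5),φ(7)) = (1,5) ∈ E(G2) ✓
All 7 edges of G1 map to edges of G2, and |E(G1)| = |E(G2)| = 7, so φ is a bijection on edges as well as vertices. Hence G1 ≅ G2.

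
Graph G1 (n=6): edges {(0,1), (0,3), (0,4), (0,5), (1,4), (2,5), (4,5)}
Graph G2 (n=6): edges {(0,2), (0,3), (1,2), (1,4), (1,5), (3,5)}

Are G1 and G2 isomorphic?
No, not isomorphic

The graphs are NOT isomorphic.

Degrees in G1: deg(0)=4, deg(1)=2, deg(2)=1, deg(3)=1, deg(4)=3, deg(5)=3.
Sorted degree sequence of G1: [4, 3, 3, 2, 1, 1].
Degrees in G2: deg(0)=2, deg(1)=3, deg(2)=2, deg(3)=2, deg(4)=1, deg(5)=2.
Sorted degree sequence of G2: [3, 2, 2, 2, 2, 1].
The (sorted) degree sequence is an isomorphism invariant, so since G1 and G2 have different degree sequences they cannot be isomorphic.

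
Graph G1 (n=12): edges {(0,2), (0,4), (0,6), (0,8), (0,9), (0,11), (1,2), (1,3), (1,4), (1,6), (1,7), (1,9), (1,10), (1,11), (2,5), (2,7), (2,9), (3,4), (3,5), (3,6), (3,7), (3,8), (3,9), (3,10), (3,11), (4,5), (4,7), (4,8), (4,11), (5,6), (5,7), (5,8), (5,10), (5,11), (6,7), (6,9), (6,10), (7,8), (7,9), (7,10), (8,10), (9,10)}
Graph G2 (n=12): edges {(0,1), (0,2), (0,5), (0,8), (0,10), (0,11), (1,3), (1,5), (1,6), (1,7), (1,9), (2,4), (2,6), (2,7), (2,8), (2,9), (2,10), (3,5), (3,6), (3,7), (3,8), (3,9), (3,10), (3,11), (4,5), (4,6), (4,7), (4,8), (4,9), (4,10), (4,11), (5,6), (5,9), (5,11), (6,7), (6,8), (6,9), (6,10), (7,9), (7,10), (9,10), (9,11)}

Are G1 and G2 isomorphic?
Yes, isomorphic

The graphs are isomorphic.
One valid mapping φ: V(G1) → V(G2): 0→0, 1→4, 2→8, 3→9, 4→5, 5→3, 6→10, 7→6, 8→1, 9→2, 10→7, 11→11

Verify φ preserves adjacency — for each edge of G1, its image is an edge of G2:
  (0,2) → (φ(0),φ(2)) = (0,8) ∈ E(G2) ✓
  (0,4) → (φ(0),φ(4)) = (0,5) ∈ E(G2) ✓
  (0,6) → (φ(0),φ(6)) = (0,10) ∈ E(G2) ✓
  (0,8) → (φ(0),φ(8)) = (0,1) ∈ E(G2) ✓
  (0,9) → (φ(0),φ(9)) = (0,2) ∈ E(G2) ✓
  (0,11) → (φ(0),φ(11)) = (0,11) ∈ E(G2) ✓
  (1,2) → (φ(1),φ(2)) = (4,8) ∈ E(G2) ✓
  (1,3) → (φ(1),φ(3)) = (4,9) ∈ E(G2) ✓
  (1,4) → (φ(1),φ(4)) = (4,5) ∈ E(G2) ✓
  (1,6) → (φ(1),φ(6)) = (4,10) ∈ E(G2) ✓
  (1,7) → (φ(1),φ(7)) = (4,6) ∈ E(G2) ✓
  (1,9) → (φ(1),φ(9)) = (2,4) ∈ E(G2) ✓
  (1,10) → (φ(1),φ(10)) = (4,7) ∈ E(G2) ✓
  (1,11) → (φ(1),φ(11)) = (4,11) ∈ E(G2) ✓
  (2,5) → (φ(2),φ(5)) = (3,8) ∈ E(G2) ✓
  (2,7) → (φ(2),φ(7)) = (6,8) ∈ E(G2) ✓
  (2,9) → (φ(2),φ(9)) = (2,8) ∈ E(G2) ✓
  (3,4) → (φ(3),φ(4)) = (5,9) ∈ E(G2) ✓
  (3,5) → (φ(3),φ(5)) = (3,9) ∈ E(G2) ✓
  (3,6) → (φ(3),φ(6)) = (9,10) ∈ E(G2) ✓
  (3,7) → (φ(3),φ(7)) = (6,9) ∈ E(G2) ✓
  (3,8) → (φ(3),φ(8)) = (1,9) ∈ E(G2) ✓
  (3,9) → (φ(3),φ(9)) = (2,9) ∈ E(G2) ✓
  (3,10) → (φ(3),φ(10)) = (7,9) ∈ E(G2) ✓
  (3,11) → (φ(3),φ(11)) = (9,11) ∈ E(G2) ✓
  (4,5) → (φ(4),φ(5)) = (3,5) ∈ E(G2) ✓
  (4,7) → (φ(4),φ(7)) = (5,6) ∈ E(G2) ✓
  (4,8) → (φ(4),φ(8)) = (1,5) ∈ E(G2) ✓
  (4,11) → (φ(4),φ(11)) = (5,11) ∈ E(G2) ✓
  (5,6) → (φ(5),φ(6)) = (3,10) ∈ E(G2) ✓
  (5,7) → (φ(5),φ(7)) = (3,6) ∈ E(G2) ✓
  (5,8) → (φ(5),φ(8)) = (1,3) ∈ E(G2) ✓
  (5,10) → (φ(5),φ(10)) = (3,7) ∈ E(G2) ✓
  (5,11) → (φ(5),φ(11)) = (3,11) ∈ E(G2) ✓
  (6,7) → (φ(6),φ(7)) = (6,10) ∈ E(G2) ✓
  (6,9) → (φ(6),φ(9)) = (2,10) ∈ E(G2) ✓
  (6,10) → (φ(6),φ(10)) = (7,10) ∈ E(G2) ✓
  (7,8) → (φ(7),φ(8)) = (1,6) ∈ E(G2) ✓
  (7,9) → (φ(7),φ(9)) = (2,6) ∈ E(G2) ✓
  (7,10) → (φ(7),φ(10)) = (6,7) ∈ E(G2) ✓
  (8,10) → (φ(8),φ(10)) = (1,7) ∈ E(G2) ✓
  (9,10) → (φ(9),φ(10)) = (2,7) ∈ E(G2) ✓
All 42 edges of G1 map to edges of G2, and |E(G1)| = |E(G2)| = 42, so φ is a bijection on edges as well as vertices. Hence G1 ≅ G2.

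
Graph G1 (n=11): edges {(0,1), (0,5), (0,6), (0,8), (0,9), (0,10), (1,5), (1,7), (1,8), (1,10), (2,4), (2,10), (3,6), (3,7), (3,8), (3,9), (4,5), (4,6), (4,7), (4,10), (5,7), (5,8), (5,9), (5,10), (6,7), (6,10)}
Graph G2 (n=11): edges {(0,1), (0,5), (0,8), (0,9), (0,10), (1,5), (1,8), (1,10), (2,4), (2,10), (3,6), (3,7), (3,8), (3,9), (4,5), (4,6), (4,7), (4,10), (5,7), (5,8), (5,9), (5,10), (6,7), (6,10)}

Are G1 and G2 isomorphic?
No, not isomorphic

The graphs are NOT isomorphic.

Counting edges: G1 has 26 edge(s); G2 has 24 edge(s).
Edge count is an isomorphism invariant (a bijection on vertices induces a bijection on edges), so differing edge counts rule out isomorphism.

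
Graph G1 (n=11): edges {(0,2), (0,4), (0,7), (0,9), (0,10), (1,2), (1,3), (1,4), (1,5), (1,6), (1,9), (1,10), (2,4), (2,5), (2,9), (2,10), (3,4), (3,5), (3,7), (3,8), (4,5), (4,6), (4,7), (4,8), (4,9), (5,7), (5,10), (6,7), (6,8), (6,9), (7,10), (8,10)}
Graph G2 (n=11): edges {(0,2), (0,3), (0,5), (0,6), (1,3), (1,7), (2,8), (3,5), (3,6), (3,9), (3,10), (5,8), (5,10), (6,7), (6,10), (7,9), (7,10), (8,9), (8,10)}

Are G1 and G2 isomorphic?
No, not isomorphic

The graphs are NOT isomorphic.

Connected components of G1: 1 component(s) with vertex sets [[0, 1, 2, 3, 4, 5, 6, 7, 8, 9, 10]], sizes [11].
Connected components of G2: 2 component(s) with vertex sets [[4], [0, 1, 2, 3, 5, 6, 7, 8, 9, 10]], sizes [1, 10].
The number of connected components (and the multiset of component sizes) is an isomorphism invariant — an isomorphism maps each component of G1 bijectively onto a component of G2. Since G1 has 1 component(s) and G2 has 2, they cannot be isomorphic.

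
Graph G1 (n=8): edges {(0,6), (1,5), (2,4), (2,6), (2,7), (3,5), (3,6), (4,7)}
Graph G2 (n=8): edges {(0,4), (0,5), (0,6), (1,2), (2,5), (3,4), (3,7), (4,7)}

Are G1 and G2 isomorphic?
Yes, isomorphic

The graphs are isomorphic.
One valid mapping φ: V(G1) → V(G2): 0→6, 1→1, 2→4, 3→5, 4→7, 5→2, 6→0, 7→3

Verify φ preserves adjacency — for each edge of G1, its image is an edge of G2:
  (0,6) → (φ(0),φ(6)) = (0,6) ∈ E(G2) ✓
  (1,5) → (φ(1),φ(5)) = (1,2) ∈ E(G2) ✓
  (2,4) → (φ(2),φ(4)) = (4,7) ∈ E(G2) ✓
  (2,6) → (φ(2),φ(6)) = (0,4) ∈ E(G2) ✓
  (2,7) → (φ(2),φ(7)) = (3,4) ∈ E(G2) ✓
  (3,5) → (φ(3),φ(5)) = (2,5) ∈ E(G2) ✓
  (3,6) → (φ(3),φ(6)) = (0,5) ∈ E(G2) ✓
  (4,7) → (φ(4),φ(7)) = (3,7) ∈ E(G2) ✓
All 8 edges of G1 map to edges of G2, and |E(G1)| = |E(G2)| = 8, so φ is a bijection on edges as well as vertices. Hence G1 ≅ G2.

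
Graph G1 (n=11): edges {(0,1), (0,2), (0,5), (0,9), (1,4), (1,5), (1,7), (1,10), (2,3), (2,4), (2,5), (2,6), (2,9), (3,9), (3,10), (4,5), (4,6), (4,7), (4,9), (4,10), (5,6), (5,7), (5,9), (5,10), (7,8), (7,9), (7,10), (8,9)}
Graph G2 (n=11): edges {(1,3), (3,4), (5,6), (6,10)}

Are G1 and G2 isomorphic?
No, not isomorphic

The graphs are NOT isomorphic.

Connected components of G1: 1 component(s) with vertex sets [[0, 1, 2, 3, 4, 5, 6, 7, 8, 9, 10]], sizes [11].
Connected components of G2: 7 component(s) with vertex sets [[0], [2], [7], [8], [9], [1, 3, 4], [5, 6, 10]], sizes [1, 1, 1, 1, 1, 3, 3].
The number of connected components (and the multiset of component sizes) is an isomorphism invariant — an isomorphism maps each component of G1 bijectively onto a component of G2. Since G1 has 1 component(s) and G2 has 7, they cannot be isomorphic.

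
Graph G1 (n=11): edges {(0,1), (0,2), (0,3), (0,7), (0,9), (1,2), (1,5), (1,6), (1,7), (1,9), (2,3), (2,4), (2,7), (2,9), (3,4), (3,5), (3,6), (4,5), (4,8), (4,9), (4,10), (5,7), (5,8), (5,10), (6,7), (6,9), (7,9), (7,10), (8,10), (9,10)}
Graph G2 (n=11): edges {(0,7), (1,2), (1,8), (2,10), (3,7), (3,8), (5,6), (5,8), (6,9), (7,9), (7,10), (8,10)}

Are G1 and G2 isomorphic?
No, not isomorphic

The graphs are NOT isomorphic.

Connected components of G1: 1 component(s) with vertex sets [[0, 1, 2, 3, 4, 5, 6, 7, 8, 9, 10]], sizes [11].
Connected components of G2: 2 component(s) with vertex sets [[4], [0, 1, 2, 3, 5, 6, 7, 8, 9, 10]], sizes [1, 10].
The number of connected components (and the multiset of component sizes) is an isomorphism invariant — an isomorphism maps each component of G1 bijectively onto a component of G2. Since G1 has 1 component(s) and G2 has 2, they cannot be isomorphic.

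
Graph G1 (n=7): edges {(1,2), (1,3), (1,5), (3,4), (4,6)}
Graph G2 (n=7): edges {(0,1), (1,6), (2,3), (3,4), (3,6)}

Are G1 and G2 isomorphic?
Yes, isomorphic

The graphs are isomorphic.
One valid mapping φ: V(G1) → V(G2): 0→5, 1→3, 2→4, 3→6, 4→1, 5→2, 6→0

Verify φ preserves adjacency — for each edge of G1, its image is an edge of G2:
  (1,2) → (φ(1),φ(2)) = (3,4) ∈ E(G2) ✓
  (1,3) → (φ(1),φ(3)) = (3,6) ∈ E(G2) ✓
  (1,5) → (φ(1),φ(5)) = (2,3) ∈ E(G2) ✓
  (3,4) → (φ(3),φ(4)) = (1,6) ∈ E(G2) ✓
  (4,6) → (φ(4),φ(6)) = (0,1) ∈ E(G2) ✓
All 5 edges of G1 map to edges of G2, and |E(G1)| = |E(G2)| = 5, so φ is a bijection on edges as well as vertices. Hence G1 ≅ G2.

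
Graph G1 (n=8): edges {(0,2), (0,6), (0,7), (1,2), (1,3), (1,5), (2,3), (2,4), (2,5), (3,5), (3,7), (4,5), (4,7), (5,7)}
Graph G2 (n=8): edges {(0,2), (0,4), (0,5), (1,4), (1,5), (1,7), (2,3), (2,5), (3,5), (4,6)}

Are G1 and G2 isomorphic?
No, not isomorphic

The graphs are NOT isomorphic.

Degrees in G1: deg(0)=3, deg(1)=3, deg(2)=5, deg(3)=4, deg(4)=3, deg(5)=5, deg(6)=1, deg(7)=4.
Sorted degree sequence of G1: [5, 5, 4, 4, 3, 3, 3, 1].
Degrees in G2: deg(0)=3, deg(1)=3, deg(2)=3, deg(3)=2, deg(4)=3, deg(5)=4, deg(6)=1, deg(7)=1.
Sorted degree sequence of G2: [4, 3, 3, 3, 3, 2, 1, 1].
The (sorted) degree sequence is an isomorphism invariant, so since G1 and G2 have different degree sequences they cannot be isomorphic.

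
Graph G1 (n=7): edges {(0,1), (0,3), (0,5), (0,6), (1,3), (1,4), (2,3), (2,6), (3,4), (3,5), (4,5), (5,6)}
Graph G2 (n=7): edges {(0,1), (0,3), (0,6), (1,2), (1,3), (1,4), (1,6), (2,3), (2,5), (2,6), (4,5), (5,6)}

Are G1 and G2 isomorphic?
Yes, isomorphic

The graphs are isomorphic.
One valid mapping φ: V(G1) → V(G2): 0→6, 1→0, 2→4, 3→1, 4→3, 5→2, 6→5

Verify φ preserves adjacency — for each edge of G1, its image is an edge of G2:
  (0,1) → (φ(0),φ(1)) = (0,6) ∈ E(G2) ✓
  (0,3) → (φ(0),φ(3)) = (1,6) ∈ E(G2) ✓
  (0,5) → (φ(0),φ(5)) = (2,6) ∈ E(G2) ✓
  (0,6) → (φ(0),φ(6)) = (5,6) ∈ E(G2) ✓
  (1,3) → (φ(1),φ(3)) = (0,1) ∈ E(G2) ✓
  (1,4) → (φ(1),φ(4)) = (0,3) ∈ E(G2) ✓
  (2,3) → (φ(2),φ(3)) = (1,4) ∈ E(G2) ✓
  (2,6) → (φ(2),φ(6)) = (4,5) ∈ E(G2) ✓
  (3,4) → (φ(3),φ(4)) = (1,3) ∈ E(G2) ✓
  (3,5) → (φ(3),φ(5)) = (1,2) ∈ E(G2) ✓
  (4,5) → (φ(4),φ(5)) = (2,3) ∈ E(G2) ✓
  (5,6) → (φ(5),φ(6)) = (2,5) ∈ E(G2) ✓
All 12 edges of G1 map to edges of G2, and |E(G1)| = |E(G2)| = 12, so φ is a bijection on edges as well as vertices. Hence G1 ≅ G2.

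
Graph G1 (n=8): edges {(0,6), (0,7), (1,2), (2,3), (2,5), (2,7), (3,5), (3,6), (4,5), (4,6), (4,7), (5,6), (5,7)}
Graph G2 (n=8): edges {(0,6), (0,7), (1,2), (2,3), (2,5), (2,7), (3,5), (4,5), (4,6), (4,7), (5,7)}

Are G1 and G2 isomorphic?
No, not isomorphic

The graphs are NOT isomorphic.

Counting edges: G1 has 13 edge(s); G2 has 11 edge(s).
Edge count is an isomorphism invariant (a bijection on vertices induces a bijection on edges), so differing edge counts rule out isomorphism.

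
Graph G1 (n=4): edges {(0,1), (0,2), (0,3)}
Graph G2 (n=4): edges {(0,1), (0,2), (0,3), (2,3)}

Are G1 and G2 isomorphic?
No, not isomorphic

The graphs are NOT isomorphic.

Counting edges: G1 has 3 edge(s); G2 has 4 edge(s).
Edge count is an isomorphism invariant (a bijection on vertices induces a bijection on edges), so differing edge counts rule out isomorphism.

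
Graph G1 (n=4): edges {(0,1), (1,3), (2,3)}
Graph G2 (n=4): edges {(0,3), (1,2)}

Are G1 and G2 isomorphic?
No, not isomorphic

The graphs are NOT isomorphic.

Connected components of G1: 1 component(s) with vertex sets [[0, 1, 2, 3]], sizes [4].
Connected components of G2: 2 component(s) with vertex sets [[0, 3], [1, 2]], sizes [2, 2].
The number of connected components (and the multiset of component sizes) is an isomorphism invariant — an isomorphism maps each component of G1 bijectively onto a component of G2. Since G1 has 1 component(s) and G2 has 2, they cannot be isomorphic.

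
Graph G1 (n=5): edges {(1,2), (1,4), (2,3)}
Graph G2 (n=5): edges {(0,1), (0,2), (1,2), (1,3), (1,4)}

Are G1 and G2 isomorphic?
No, not isomorphic

The graphs are NOT isomorphic.

Counting triangles (3-cliques): G1 has 0, G2 has 1.
Triangle count is an isomorphism invariant, so differing triangle counts rule out isomorphism.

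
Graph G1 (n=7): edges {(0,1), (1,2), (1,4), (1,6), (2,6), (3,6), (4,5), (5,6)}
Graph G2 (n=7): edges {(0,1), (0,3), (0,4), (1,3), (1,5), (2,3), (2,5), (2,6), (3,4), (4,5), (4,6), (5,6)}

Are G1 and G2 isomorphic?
No, not isomorphic

The graphs are NOT isomorphic.

Degrees in G1: deg(0)=1, deg(1)=4, deg(2)=2, deg(3)=1, deg(4)=2, deg(5)=2, deg(6)=4.
Sorted degree sequence of G1: [4, 4, 2, 2, 2, 1, 1].
Degrees in G2: deg(0)=3, deg(1)=3, deg(2)=3, deg(3)=4, deg(4)=4, deg(5)=4, deg(6)=3.
Sorted degree sequence of G2: [4, 4, 4, 3, 3, 3, 3].
The (sorted) degree sequence is an isomorphism invariant, so since G1 and G2 have different degree sequences they cannot be isomorphic.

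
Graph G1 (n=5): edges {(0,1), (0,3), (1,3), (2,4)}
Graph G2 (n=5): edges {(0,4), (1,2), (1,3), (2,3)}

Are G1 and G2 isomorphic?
Yes, isomorphic

The graphs are isomorphic.
One valid mapping φ: V(G1) → V(G2): 0→1, 1→2, 2→4, 3→3, 4→0

Verify φ preserves adjacency — for each edge of G1, its image is an edge of G2:
  (0,1) → (φ(0),φ(1)) = (1,2) ∈ E(G2) ✓
  (0,3) → (φ(0),φ(3)) = (1,3) ∈ E(G2) ✓
  (1,3) → (φ(1),φ(3)) = (2,3) ∈ E(G2) ✓
  (2,4) → (φ(2),φ(4)) = (0,4) ∈ E(G2) ✓
All 4 edges of G1 map to edges of G2, and |E(G1)| = |E(G2)| = 4, so φ is a bijection on edges as well as vertices. Hence G1 ≅ G2.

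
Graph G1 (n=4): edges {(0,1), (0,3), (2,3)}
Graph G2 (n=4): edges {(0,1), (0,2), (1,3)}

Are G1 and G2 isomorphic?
Yes, isomorphic

The graphs are isomorphic.
One valid mapping φ: V(G1) → V(G2): 0→0, 1→2, 2→3, 3→1

Verify φ preserves adjacency — for each edge of G1, its image is an edge of G2:
  (0,1) → (φ(0),φ(1)) = (0,2) ∈ E(G2) ✓
  (0,3) → (φ(0),φ(3)) = (0,1) ∈ E(G2) ✓
  (2,3) → (φ(2),φ(3)) = (1,3) ∈ E(G2) ✓
All 3 edges of G1 map to edges of G2, and |E(G1)| = |E(G2)| = 3, so φ is a bijection on edges as well as vertices. Hence G1 ≅ G2.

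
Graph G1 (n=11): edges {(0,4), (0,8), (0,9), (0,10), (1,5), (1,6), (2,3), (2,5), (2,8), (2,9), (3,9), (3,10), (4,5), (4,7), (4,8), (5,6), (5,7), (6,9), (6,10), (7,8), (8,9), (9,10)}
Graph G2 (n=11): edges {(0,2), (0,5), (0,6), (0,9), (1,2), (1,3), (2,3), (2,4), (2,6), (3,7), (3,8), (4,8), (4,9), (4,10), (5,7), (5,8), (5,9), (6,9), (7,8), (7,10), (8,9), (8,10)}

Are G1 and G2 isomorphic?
Yes, isomorphic

The graphs are isomorphic.
One valid mapping φ: V(G1) → V(G2): 0→5, 1→1, 2→4, 3→10, 4→0, 5→2, 6→3, 7→6, 8→9, 9→8, 10→7

Verify φ preserves adjacency — for each edge of G1, its image is an edge of G2:
  (0,4) → (φ(0),φ(4)) = (0,5) ∈ E(G2) ✓
  (0,8) → (φ(0),φ(8)) = (5,9) ∈ E(G2) ✓
  (0,9) → (φ(0),φ(9)) = (5,8) ∈ E(G2) ✓
  (0,10) → (φ(0),φ(10)) = (5,7) ∈ E(G2) ✓
  (1,5) → (φ(1),φ(5)) = (1,2) ∈ E(G2) ✓
  (1,6) → (φ(1),φ(6)) = (1,3) ∈ E(G2) ✓
  (2,3) → (φ(2),φ(3)) = (4,10) ∈ E(G2) ✓
  (2,5) → (φ(2),φ(5)) = (2,4) ∈ E(G2) ✓
  (2,8) → (φ(2),φ(8)) = (4,9) ∈ E(G2) ✓
  (2,9) → (φ(2),φ(9)) = (4,8) ∈ E(G2) ✓
  (3,9) → (φ(3),φ(9)) = (8,10) ∈ E(G2) ✓
  (3,10) → (φ(3),φ(10)) = (7,10) ∈ E(G2) ✓
  (4,5) → (φ(4),φ(5)) = (0,2) ∈ E(G2) ✓
  (4,7) → (φ(4),φ(7)) = (0,6) ∈ E(G2) ✓
  (4,8) → (φ(4),φ(8)) = (0,9) ∈ E(G2) ✓
  (5,6) → (φ(5),φ(6)) = (2,3) ∈ E(G2) ✓
  (5,7) → (φ(5),φ(7)) = (2,6) ∈ E(G2) ✓
  (6,9) → (φ(6),φ(9)) = (3,8) ∈ E(G2) ✓
  (6,10) → (φ(6),φ(10)) = (3,7) ∈ E(G2) ✓
  (7,8) → (φ(7),φ(8)) = (6,9) ∈ E(G2) ✓
  (8,9) → (φ(8),φ(9)) = (8,9) ∈ E(G2) ✓
  (9,10) → (φ(9),φ(10)) = (7,8) ∈ E(G2) ✓
All 22 edges of G1 map to edges of G2, and |E(G1)| = |E(G2)| = 22, so φ is a bijection on edges as well as vertices. Hence G1 ≅ G2.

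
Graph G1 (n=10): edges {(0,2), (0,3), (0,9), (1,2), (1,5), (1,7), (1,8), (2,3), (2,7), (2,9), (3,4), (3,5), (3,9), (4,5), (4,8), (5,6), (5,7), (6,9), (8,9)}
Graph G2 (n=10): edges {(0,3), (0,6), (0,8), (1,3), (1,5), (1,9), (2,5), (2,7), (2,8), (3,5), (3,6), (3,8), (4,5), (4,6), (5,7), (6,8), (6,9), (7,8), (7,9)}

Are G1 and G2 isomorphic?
Yes, isomorphic

The graphs are isomorphic.
One valid mapping φ: V(G1) → V(G2): 0→0, 1→7, 2→8, 3→3, 4→1, 5→5, 6→4, 7→2, 8→9, 9→6

Verify φ preserves adjacency — for each edge of G1, its image is an edge of G2:
  (0,2) → (φ(0),φ(2)) = (0,8) ∈ E(G2) ✓
  (0,3) → (φ(0),φ(3)) = (0,3) ∈ E(G2) ✓
  (0,9) → (φ(0),φ(9)) = (0,6) ∈ E(G2) ✓
  (1,2) → (φ(1),φ(2)) = (7,8) ∈ E(G2) ✓
  (1,5) → (φ(1),φ(5)) = (5,7) ∈ E(G2) ✓
  (1,7) → (φ(1),φ(7)) = (2,7) ∈ E(G2) ✓
  (1,8) → (φ(1),φ(8)) = (7,9) ∈ E(G2) ✓
  (2,3) → (φ(2),φ(3)) = (3,8) ∈ E(G2) ✓
  (2,7) → (φ(2),φ(7)) = (2,8) ∈ E(G2) ✓
  (2,9) → (φ(2),φ(9)) = (6,8) ∈ E(G2) ✓
  (3,4) → (φ(3),φ(4)) = (1,3) ∈ E(G2) ✓
  (3,5) → (φ(3),φ(5)) = (3,5) ∈ E(G2) ✓
  (3,9) → (φ(3),φ(9)) = (3,6) ∈ E(G2) ✓
  (4,5) → (φ(4),φ(5)) = (1,5) ∈ E(G2) ✓
  (4,8) → (φ(4),φ(8)) = (1,9) ∈ E(G2) ✓
  (5,6) → (φ(5),φ(6)) = (4,5) ∈ E(G2) ✓
  (5,7) → (φ(5),φ(7)) = (2,5) ∈ E(G2) ✓
  (6,9) → (φ(6),φ(9)) = (4,6) ∈ E(G2) ✓
  (8,9) → (φ(8),φ(9)) = (6,9) ∈ E(G2) ✓
All 19 edges of G1 map to edges of G2, and |E(G1)| = |E(G2)| = 19, so φ is a bijection on edges as well as vertices. Hence G1 ≅ G2.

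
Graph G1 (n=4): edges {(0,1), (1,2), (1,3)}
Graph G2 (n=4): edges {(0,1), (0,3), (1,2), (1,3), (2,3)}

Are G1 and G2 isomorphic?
No, not isomorphic

The graphs are NOT isomorphic.

Counting edges: G1 has 3 edge(s); G2 has 5 edge(s).
Edge count is an isomorphism invariant (a bijection on vertices induces a bijection on edges), so differing edge counts rule out isomorphism.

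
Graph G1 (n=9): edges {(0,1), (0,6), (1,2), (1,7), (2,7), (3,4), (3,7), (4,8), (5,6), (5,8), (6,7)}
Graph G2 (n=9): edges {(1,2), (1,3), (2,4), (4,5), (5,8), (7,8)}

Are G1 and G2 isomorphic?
No, not isomorphic

The graphs are NOT isomorphic.

Connected components of G1: 1 component(s) with vertex sets [[0, 1, 2, 3, 4, 5, 6, 7, 8]], sizes [9].
Connected components of G2: 3 component(s) with vertex sets [[0], [6], [1, 2, 3, 4, 5, 7, 8]], sizes [1, 1, 7].
The number of connected components (and the multiset of component sizes) is an isomorphism invariant — an isomorphism maps each component of G1 bijectively onto a component of G2. Since G1 has 1 component(s) and G2 has 3, they cannot be isomorphic.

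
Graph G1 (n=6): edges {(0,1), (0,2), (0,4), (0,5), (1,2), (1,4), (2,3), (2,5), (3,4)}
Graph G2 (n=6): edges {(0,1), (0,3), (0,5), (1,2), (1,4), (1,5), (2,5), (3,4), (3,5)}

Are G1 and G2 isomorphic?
Yes, isomorphic

The graphs are isomorphic.
One valid mapping φ: V(G1) → V(G2): 0→5, 1→0, 2→1, 3→4, 4→3, 5→2

Verify φ preserves adjacency — for each edge of G1, its image is an edge of G2:
  (0,1) → (φ(0),φ(1)) = (0,5) ∈ E(G2) ✓
  (0,2) → (φ(0),φ(2)) = (1,5) ∈ E(G2) ✓
  (0,4) → (φ(0),φ(4)) = (3,5) ∈ E(G2) ✓
  (0,5) → (φ(0),φ(5)) = (2,5) ∈ E(G2) ✓
  (1,2) → (φ(1),φ(2)) = (0,1) ∈ E(G2) ✓
  (1,4) → (φ(1),φ(4)) = (0,3) ∈ E(G2) ✓
  (2,3) → (φ(2),φ(3)) = (1,4) ∈ E(G2) ✓
  (2,5) → (φ(2),φ(5)) = (1,2) ∈ E(G2) ✓
  (3,4) → (φ(3),φ(4)) = (3,4) ∈ E(G2) ✓
All 9 edges of G1 map to edges of G2, and |E(G1)| = |E(G2)| = 9, so φ is a bijection on edges as well as vertices. Hence G1 ≅ G2.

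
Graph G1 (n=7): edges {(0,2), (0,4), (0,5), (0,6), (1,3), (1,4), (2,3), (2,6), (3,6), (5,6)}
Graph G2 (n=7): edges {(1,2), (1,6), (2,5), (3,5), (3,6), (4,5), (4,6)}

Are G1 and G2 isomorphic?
No, not isomorphic

The graphs are NOT isomorphic.

Connected components of G1: 1 component(s) with vertex sets [[0, 1, 2, 3, 4, 5, 6]], sizes [7].
Connected components of G2: 2 component(s) with vertex sets [[0], [1, 2, 3, 4, 5, 6]], sizes [1, 6].
The number of connected components (and the multiset of component sizes) is an isomorphism invariant — an isomorphism maps each component of G1 bijectively onto a component of G2. Since G1 has 1 component(s) and G2 has 2, they cannot be isomorphic.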